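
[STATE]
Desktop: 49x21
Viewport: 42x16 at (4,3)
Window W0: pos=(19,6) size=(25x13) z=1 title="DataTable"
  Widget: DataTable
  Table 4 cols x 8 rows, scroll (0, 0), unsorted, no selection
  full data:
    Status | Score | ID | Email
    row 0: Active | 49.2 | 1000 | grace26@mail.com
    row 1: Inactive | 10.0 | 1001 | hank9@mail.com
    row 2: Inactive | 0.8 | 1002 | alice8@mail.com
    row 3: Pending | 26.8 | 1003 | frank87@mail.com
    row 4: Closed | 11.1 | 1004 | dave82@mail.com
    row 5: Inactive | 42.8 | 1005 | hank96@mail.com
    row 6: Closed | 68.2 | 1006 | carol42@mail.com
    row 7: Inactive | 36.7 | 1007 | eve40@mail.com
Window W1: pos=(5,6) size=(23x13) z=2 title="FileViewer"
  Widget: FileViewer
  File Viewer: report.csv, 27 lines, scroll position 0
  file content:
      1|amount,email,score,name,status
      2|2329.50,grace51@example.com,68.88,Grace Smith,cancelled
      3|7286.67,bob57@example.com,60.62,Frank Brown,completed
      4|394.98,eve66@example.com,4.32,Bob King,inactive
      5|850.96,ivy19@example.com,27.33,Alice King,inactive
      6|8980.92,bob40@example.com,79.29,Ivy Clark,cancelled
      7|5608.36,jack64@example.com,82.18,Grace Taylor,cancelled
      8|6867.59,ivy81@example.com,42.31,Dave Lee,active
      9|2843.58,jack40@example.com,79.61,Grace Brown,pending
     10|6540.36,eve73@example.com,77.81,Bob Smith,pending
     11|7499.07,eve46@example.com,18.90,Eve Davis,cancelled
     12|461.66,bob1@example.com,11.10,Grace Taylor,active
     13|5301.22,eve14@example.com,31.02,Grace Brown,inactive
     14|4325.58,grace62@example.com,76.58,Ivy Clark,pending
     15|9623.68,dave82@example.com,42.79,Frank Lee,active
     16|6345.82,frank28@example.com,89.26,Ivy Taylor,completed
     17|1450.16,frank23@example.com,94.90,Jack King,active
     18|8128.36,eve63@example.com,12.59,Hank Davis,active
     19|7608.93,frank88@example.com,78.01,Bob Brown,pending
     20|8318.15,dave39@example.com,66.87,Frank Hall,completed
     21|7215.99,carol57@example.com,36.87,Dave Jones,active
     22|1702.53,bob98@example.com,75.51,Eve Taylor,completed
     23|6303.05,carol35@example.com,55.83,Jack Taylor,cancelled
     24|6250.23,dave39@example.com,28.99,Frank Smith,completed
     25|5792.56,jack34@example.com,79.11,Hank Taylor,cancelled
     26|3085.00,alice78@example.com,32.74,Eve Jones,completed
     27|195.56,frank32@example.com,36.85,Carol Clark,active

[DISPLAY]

                                          
                                          
                                          
 ┏━━━━━━━━━━━━━━━━━━━━━┓━━━━━━━━━━━━━━━┓  
 ┃ FileViewer          ┃le             ┃  
 ┠─────────────────────┨───────────────┨  
 ┃amount,email,score,n▲┃│Score│ID  │Ema┃  
 ┃2329.50,grace51@exam█┃┼─────┼────┼───┃  
 ┃7286.67,bob57@exampl░┃│49.2 │1000│gra┃  
 ┃394.98,eve66@example░┃│10.0 │1001│han┃  
 ┃850.96,ivy19@example░┃│0.8  │1002│ali┃  
 ┃8980.92,bob40@exampl░┃│26.8 │1003│fra┃  
 ┃5608.36,jack64@examp░┃│11.1 │1004│dav┃  
 ┃6867.59,ivy81@exampl░┃│42.8 │1005│han┃  
 ┃2843.58,jack40@examp▼┃│68.2 │1006│car┃  
 ┗━━━━━━━━━━━━━━━━━━━━━┛━━━━━━━━━━━━━━━┛  


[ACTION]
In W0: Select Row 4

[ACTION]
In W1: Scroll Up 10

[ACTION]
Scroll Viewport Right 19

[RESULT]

                                          
                                          
                                          
━━━━━━━━━━━━━━━━━━━━┓━━━━━━━━━━━━━━━┓     
FileViewer          ┃le             ┃     
────────────────────┨───────────────┨     
mount,email,score,n▲┃│Score│ID  │Ema┃     
329.50,grace51@exam█┃┼─────┼────┼───┃     
286.67,bob57@exampl░┃│49.2 │1000│gra┃     
94.98,eve66@example░┃│10.0 │1001│han┃     
50.96,ivy19@example░┃│0.8  │1002│ali┃     
980.92,bob40@exampl░┃│26.8 │1003│fra┃     
608.36,jack64@examp░┃│11.1 │1004│dav┃     
867.59,ivy81@exampl░┃│42.8 │1005│han┃     
843.58,jack40@examp▼┃│68.2 │1006│car┃     
━━━━━━━━━━━━━━━━━━━━┛━━━━━━━━━━━━━━━┛     


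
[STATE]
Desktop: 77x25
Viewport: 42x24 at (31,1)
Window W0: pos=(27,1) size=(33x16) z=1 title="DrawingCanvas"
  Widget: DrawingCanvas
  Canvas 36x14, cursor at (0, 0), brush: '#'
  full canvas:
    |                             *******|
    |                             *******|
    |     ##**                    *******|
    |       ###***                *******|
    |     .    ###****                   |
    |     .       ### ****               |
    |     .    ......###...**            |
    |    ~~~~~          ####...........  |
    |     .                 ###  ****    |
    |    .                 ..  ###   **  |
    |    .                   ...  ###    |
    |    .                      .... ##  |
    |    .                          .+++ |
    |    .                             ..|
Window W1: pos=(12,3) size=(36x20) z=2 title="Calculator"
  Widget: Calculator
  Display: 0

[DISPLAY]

━━━━━━━━━━━━━━━━━━━━━━━━━━━━┓             
awingCanvas                 ┃             
━━━━━━━━━━━━━━━━┓───────────┨             
                ┃         **┃             
────────────────┨         **┃             
               0┃         **┃             
                ┃         **┃             
                ┃           ┃             
                ┃*          ┃             
                ┃..**       ┃             
                ┃###........┃             
                ┃   ###  ***┃             
                ┃  ..  ###  ┃             
                ┃    ...  ##┃             
                ┃       ....┃             
                ┃━━━━━━━━━━━┛             
                ┃                         
                ┃                         
                ┃                         
                ┃                         
                ┃                         
━━━━━━━━━━━━━━━━┛                         
                                          
                                          


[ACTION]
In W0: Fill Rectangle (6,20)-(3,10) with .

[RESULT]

━━━━━━━━━━━━━━━━━━━━━━━━━━━━┓             
awingCanvas                 ┃             
━━━━━━━━━━━━━━━━┓───────────┨             
                ┃         **┃             
────────────────┨         **┃             
               0┃         **┃             
                ┃.        **┃             
                ┃.          ┃             
                ┃.          ┃             
                ┃..**       ┃             
                ┃###........┃             
                ┃   ###  ***┃             
                ┃  ..  ###  ┃             
                ┃    ...  ##┃             
                ┃       ....┃             
                ┃━━━━━━━━━━━┛             
                ┃                         
                ┃                         
                ┃                         
                ┃                         
                ┃                         
━━━━━━━━━━━━━━━━┛                         
                                          
                                          


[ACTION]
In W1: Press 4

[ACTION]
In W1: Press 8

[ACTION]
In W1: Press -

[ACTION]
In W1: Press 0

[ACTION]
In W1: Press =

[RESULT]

━━━━━━━━━━━━━━━━━━━━━━━━━━━━┓             
awingCanvas                 ┃             
━━━━━━━━━━━━━━━━┓───────────┨             
                ┃         **┃             
────────────────┨         **┃             
              48┃         **┃             
                ┃.        **┃             
                ┃.          ┃             
                ┃.          ┃             
                ┃..**       ┃             
                ┃###........┃             
                ┃   ###  ***┃             
                ┃  ..  ###  ┃             
                ┃    ...  ##┃             
                ┃       ....┃             
                ┃━━━━━━━━━━━┛             
                ┃                         
                ┃                         
                ┃                         
                ┃                         
                ┃                         
━━━━━━━━━━━━━━━━┛                         
                                          
                                          


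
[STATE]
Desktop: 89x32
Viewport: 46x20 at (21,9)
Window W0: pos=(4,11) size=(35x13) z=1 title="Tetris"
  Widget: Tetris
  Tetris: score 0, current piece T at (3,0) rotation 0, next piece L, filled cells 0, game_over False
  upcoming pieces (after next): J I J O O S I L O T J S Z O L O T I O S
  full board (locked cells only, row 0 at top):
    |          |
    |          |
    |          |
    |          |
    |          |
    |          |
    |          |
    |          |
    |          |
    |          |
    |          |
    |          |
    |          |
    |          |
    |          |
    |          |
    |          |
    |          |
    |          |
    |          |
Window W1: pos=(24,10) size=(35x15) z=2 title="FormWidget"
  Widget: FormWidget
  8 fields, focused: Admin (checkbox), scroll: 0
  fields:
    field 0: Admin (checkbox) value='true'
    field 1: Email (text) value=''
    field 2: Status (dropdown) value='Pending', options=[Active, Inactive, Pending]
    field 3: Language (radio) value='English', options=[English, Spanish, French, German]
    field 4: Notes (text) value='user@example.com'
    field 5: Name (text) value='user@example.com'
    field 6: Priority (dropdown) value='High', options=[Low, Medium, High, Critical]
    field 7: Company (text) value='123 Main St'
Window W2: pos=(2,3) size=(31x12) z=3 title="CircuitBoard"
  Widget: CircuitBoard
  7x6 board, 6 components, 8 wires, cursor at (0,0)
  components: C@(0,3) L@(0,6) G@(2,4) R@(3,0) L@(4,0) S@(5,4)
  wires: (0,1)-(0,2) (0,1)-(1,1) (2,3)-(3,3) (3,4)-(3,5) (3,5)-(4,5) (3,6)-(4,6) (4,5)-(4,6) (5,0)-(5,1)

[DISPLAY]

           ┃                                  
           ┃━━━━━━━━━━━━━━━━━━━━━━━━━┓        
  G        ┃get                      ┃        
           ┃─────────────────────────┨        
  · ─ ·   ·┃      [x]                ┃        
━━━━━━━━━━━┛      [                 ]┃        
   ┃  Status:     [Pending         ▼]┃        
   ┃  Language:   (●) English  ( ) Sp┃        
   ┃  Notes:      [user@example.com ]┃        
   ┃  Name:       [user@example.com ]┃        
   ┃  Priority:   [High            ▼]┃        
:  ┃  Company:    [123 Main St      ]┃        
   ┃                                 ┃        
   ┃                                 ┃        
━━━┃                                 ┃        
   ┗━━━━━━━━━━━━━━━━━━━━━━━━━━━━━━━━━┛        
                                              
                                              
                                              
                                              


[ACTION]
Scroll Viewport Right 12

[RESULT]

                                              
━━━━━━━━━━━━━━━━━━━━━━━━━┓                    
get                      ┃                    
─────────────────────────┨                    
      [x]                ┃                    
      [                 ]┃                    
:     [Pending         ▼]┃                    
ge:   (●) English  ( ) Sp┃                    
      [user@example.com ]┃                    
      [user@example.com ]┃                    
ty:   [High            ▼]┃                    
y:    [123 Main St      ]┃                    
                         ┃                    
                         ┃                    
                         ┃                    
━━━━━━━━━━━━━━━━━━━━━━━━━┛                    
                                              
                                              
                                              
                                              


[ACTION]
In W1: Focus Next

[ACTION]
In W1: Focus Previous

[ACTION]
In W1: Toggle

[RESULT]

                                              
━━━━━━━━━━━━━━━━━━━━━━━━━┓                    
get                      ┃                    
─────────────────────────┨                    
      [ ]                ┃                    
      [                 ]┃                    
:     [Pending         ▼]┃                    
ge:   (●) English  ( ) Sp┃                    
      [user@example.com ]┃                    
      [user@example.com ]┃                    
ty:   [High            ▼]┃                    
y:    [123 Main St      ]┃                    
                         ┃                    
                         ┃                    
                         ┃                    
━━━━━━━━━━━━━━━━━━━━━━━━━┛                    
                                              
                                              
                                              
                                              


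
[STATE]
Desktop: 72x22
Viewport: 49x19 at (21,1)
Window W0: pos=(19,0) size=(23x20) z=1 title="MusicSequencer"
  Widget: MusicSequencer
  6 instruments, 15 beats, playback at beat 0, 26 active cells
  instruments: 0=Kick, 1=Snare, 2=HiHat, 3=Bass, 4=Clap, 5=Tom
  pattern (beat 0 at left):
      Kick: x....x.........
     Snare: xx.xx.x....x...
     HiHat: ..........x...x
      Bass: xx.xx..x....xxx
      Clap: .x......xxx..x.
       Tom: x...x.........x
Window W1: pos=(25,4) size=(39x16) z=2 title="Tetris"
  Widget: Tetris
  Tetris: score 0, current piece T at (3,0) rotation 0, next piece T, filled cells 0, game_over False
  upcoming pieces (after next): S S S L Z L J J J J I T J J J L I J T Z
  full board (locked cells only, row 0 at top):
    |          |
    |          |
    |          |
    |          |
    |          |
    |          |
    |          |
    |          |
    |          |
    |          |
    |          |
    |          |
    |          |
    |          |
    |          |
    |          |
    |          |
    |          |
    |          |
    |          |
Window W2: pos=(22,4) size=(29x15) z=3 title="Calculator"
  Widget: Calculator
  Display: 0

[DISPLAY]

MusicSequencer      ┃                            
────────────────────┨                            
     ▼12345678901234┃                            
 ┏━━━━━━━━━━━━━━━━━━━━━━━━━━━┓━━━━━━━━━━━━┓      
S┃ Calculator                ┃            ┃      
H┠───────────────────────────┨────────────┨      
 ┃                          0┃            ┃      
 ┃┌───┬───┬───┬───┐          ┃            ┃      
 ┃│ 7 │ 8 │ 9 │ ÷ │          ┃            ┃      
 ┃├───┼───┼───┼───┤          ┃            ┃      
 ┃│ 4 │ 5 │ 6 │ × │          ┃            ┃      
 ┃├───┼───┼───┼───┤          ┃            ┃      
 ┃│ 1 │ 2 │ 3 │ - │          ┃            ┃      
 ┃├───┼───┼───┼───┤          ┃            ┃      
 ┃│ 0 │ . │ = │ + │          ┃            ┃      
 ┃├───┼───┼───┼───┤          ┃            ┃      
 ┃│ C │ MC│ MR│ M+│          ┃            ┃      
 ┗━━━━━━━━━━━━━━━━━━━━━━━━━━━┛            ┃      
━━━━┗━━━━━━━━━━━━━━━━━━━━━━━━━━━━━━━━━━━━━┛      


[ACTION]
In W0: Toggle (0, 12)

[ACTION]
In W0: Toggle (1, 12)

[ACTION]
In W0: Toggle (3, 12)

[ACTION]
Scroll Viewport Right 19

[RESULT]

sicSequencer      ┃                              
──────────────────┨                              
   ▼12345678901234┃                              
━━━━━━━━━━━━━━━━━━━━━━━━━━━┓━━━━━━━━━━━━┓        
 Calculator                ┃            ┃        
───────────────────────────┨────────────┨        
                          0┃            ┃        
┌───┬───┬───┬───┐          ┃            ┃        
│ 7 │ 8 │ 9 │ ÷ │          ┃            ┃        
├───┼───┼───┼───┤          ┃            ┃        
│ 4 │ 5 │ 6 │ × │          ┃            ┃        
├───┼───┼───┼───┤          ┃            ┃        
│ 1 │ 2 │ 3 │ - │          ┃            ┃        
├───┼───┼───┼───┤          ┃            ┃        
│ 0 │ . │ = │ + │          ┃            ┃        
├───┼───┼───┼───┤          ┃            ┃        
│ C │ MC│ MR│ M+│          ┃            ┃        
━━━━━━━━━━━━━━━━━━━━━━━━━━━┛            ┃        
━━┗━━━━━━━━━━━━━━━━━━━━━━━━━━━━━━━━━━━━━┛        


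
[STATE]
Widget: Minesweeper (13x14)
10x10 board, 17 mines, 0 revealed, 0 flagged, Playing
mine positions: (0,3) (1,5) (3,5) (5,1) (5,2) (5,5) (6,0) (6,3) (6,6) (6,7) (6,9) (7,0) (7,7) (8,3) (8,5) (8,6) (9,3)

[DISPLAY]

■■■■■■■■■■   
■■■■■■■■■■   
■■■■■■■■■■   
■■■■■■■■■■   
■■■■■■■■■■   
■■■■■■■■■■   
■■■■■■■■■■   
■■■■■■■■■■   
■■■■■■■■■■   
■■■■■■■■■■   
             
             
             
             


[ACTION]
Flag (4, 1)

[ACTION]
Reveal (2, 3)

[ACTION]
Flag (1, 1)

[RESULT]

  1■■■■■■■   
  112■■■■■   
    2■■■■■   
    1■■■■■   
12212■■■■■   
■■■■■■■■■■   
■■■■■■■■■■   
■■■■■■■■■■   
■■■■■■■■■■   
■■■■■■■■■■   
             
             
             
             


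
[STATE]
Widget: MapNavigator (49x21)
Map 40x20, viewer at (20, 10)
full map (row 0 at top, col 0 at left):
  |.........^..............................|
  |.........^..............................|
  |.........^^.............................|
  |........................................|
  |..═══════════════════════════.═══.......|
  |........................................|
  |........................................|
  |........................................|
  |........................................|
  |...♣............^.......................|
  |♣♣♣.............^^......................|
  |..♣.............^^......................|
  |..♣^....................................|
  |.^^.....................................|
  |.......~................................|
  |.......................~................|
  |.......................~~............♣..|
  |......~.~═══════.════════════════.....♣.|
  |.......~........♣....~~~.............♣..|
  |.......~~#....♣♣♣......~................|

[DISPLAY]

    .........^..............................     
    .........^..............................     
    .........^^.............................     
    ........................................     
    ..═══════════════════════════.═══.......     
    ........................................     
    ........................................     
    ........................................     
    ........................................     
    ...♣............^.......................     
    ♣♣♣.............^^..@...................     
    ..♣.............^^......................     
    ..♣^....................................     
    .^^.....................................     
    .......~................................     
    .......................~................     
    .......................~~............♣..     
    ......~.~═══════.════════════════.....♣.     
    .......~........♣....~~~.............♣..     
    .......~~#....♣♣♣......~................     
                                                 


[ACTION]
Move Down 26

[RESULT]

    ...♣............^.......................     
    ♣♣♣.............^^......................     
    ..♣.............^^......................     
    ..♣^....................................     
    .^^.....................................     
    .......~................................     
    .......................~................     
    .......................~~............♣..     
    ......~.~═══════.════════════════.....♣.     
    .......~........♣....~~~.............♣..     
    .......~~#....♣♣♣...@..~................     
                                                 
                                                 
                                                 
                                                 
                                                 
                                                 
                                                 
                                                 
                                                 
                                                 


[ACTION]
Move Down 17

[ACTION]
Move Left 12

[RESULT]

                ...♣............^................
                ♣♣♣.............^^...............
                ..♣.............^^...............
                ..♣^.............................
                .^^..............................
                .......~.........................
                .......................~.........
                .......................~~........
                ......~.~═══════.════════════════
                .......~........♣....~~~.........
                .......~@#....♣♣♣......~.........
                                                 
                                                 
                                                 
                                                 
                                                 
                                                 
                                                 
                                                 
                                                 
                                                 


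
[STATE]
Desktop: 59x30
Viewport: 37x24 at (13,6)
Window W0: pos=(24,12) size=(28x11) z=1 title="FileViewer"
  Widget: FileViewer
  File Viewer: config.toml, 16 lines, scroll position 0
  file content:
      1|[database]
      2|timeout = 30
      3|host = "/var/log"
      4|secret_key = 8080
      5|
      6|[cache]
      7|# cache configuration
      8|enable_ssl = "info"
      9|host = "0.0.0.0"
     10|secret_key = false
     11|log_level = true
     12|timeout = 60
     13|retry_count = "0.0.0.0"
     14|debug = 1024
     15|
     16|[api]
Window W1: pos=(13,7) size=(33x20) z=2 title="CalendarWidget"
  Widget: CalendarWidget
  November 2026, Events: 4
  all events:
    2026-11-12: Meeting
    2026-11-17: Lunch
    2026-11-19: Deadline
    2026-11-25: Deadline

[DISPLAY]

                                     
┏━━━━━━━━━━━━━━━━━━━━━━━━━━━━━━━┓    
┃ CalendarWidget                ┃    
┠───────────────────────────────┨    
┃         November 2026         ┃    
┃Mo Tu We Th Fr Sa Su           ┃    
┃                   1           ┃━━━━
┃ 2  3  4  5  6  7  8           ┃    
┃ 9 10 11 12* 13 14 15          ┃────
┃16 17* 18 19* 20 21 22         ┃    
┃23 24 25* 26 27 28 29          ┃    
┃30                             ┃    
┃                               ┃    
┃                               ┃    
┃                               ┃    
┃                               ┃    
┃                               ┃━━━━
┃                               ┃    
┃                               ┃    
┃                               ┃    
┗━━━━━━━━━━━━━━━━━━━━━━━━━━━━━━━┛    
                                     
                                     
                                     


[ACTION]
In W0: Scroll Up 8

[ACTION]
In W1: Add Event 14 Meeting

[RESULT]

                                     
┏━━━━━━━━━━━━━━━━━━━━━━━━━━━━━━━┓    
┃ CalendarWidget                ┃    
┠───────────────────────────────┨    
┃         November 2026         ┃    
┃Mo Tu We Th Fr Sa Su           ┃    
┃                   1           ┃━━━━
┃ 2  3  4  5  6  7  8           ┃    
┃ 9 10 11 12* 13 14* 15         ┃────
┃16 17* 18 19* 20 21 22         ┃    
┃23 24 25* 26 27 28 29          ┃    
┃30                             ┃    
┃                               ┃    
┃                               ┃    
┃                               ┃    
┃                               ┃    
┃                               ┃━━━━
┃                               ┃    
┃                               ┃    
┃                               ┃    
┗━━━━━━━━━━━━━━━━━━━━━━━━━━━━━━━┛    
                                     
                                     
                                     


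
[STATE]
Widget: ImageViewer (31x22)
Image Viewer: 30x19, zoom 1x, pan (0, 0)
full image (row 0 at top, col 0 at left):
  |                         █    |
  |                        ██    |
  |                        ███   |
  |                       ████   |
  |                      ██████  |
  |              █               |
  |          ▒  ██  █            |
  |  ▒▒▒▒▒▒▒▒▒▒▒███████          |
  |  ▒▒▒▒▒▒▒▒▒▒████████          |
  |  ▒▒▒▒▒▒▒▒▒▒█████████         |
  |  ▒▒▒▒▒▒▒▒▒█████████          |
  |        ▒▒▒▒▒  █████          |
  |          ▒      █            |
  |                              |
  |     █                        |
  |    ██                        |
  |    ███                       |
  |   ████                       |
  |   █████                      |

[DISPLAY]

                         █     
                        ██     
                        ███    
                       ████    
                      ██████   
              █                
          ▒  ██  █             
  ▒▒▒▒▒▒▒▒▒▒▒███████           
  ▒▒▒▒▒▒▒▒▒▒████████           
  ▒▒▒▒▒▒▒▒▒▒█████████          
  ▒▒▒▒▒▒▒▒▒█████████           
        ▒▒▒▒▒  █████           
          ▒      █             
                               
     █                         
    ██                         
    ███                        
   ████                        
   █████                       
                               
                               
                               


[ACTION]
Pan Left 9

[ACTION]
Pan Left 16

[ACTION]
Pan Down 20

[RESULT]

                               
                               
                               
                               
                               
                               
                               
                               
                               
                               
                               
                               
                               
                               
                               
                               
                               
                               
                               
                               
                               
                               


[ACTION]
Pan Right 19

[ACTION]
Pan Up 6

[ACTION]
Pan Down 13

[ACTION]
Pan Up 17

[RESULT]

█                              
█                              
                               
                               
                               
                               
                               
                               
                               
                               
                               
                               
                               
                               
                               
                               
                               
                               
                               
                               
                               
                               


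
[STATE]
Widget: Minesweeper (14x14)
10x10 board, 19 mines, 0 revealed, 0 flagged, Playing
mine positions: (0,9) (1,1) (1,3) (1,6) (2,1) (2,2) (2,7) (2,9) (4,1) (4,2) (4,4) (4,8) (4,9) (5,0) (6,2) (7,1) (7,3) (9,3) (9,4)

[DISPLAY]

■■■■■■■■■■    
■■■■■■■■■■    
■■■■■■■■■■    
■■■■■■■■■■    
■■■■■■■■■■    
■■■■■■■■■■    
■■■■■■■■■■    
■■■■■■■■■■    
■■■■■■■■■■    
■■■■■■■■■■    
              
              
              
              


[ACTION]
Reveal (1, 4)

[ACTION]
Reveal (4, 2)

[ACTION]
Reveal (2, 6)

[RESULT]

■■■■■■■■■✹    
■✹■✹1■✹■■■    
■✹✹■■■■✹■✹    
■■■■■■■■■■    
■✹✹■✹■■■✹✹    
✹■■■■■■■■■    
■■✹■■■■■■■    
■✹■✹■■■■■■    
■■■■■■■■■■    
■■■✹✹■■■■■    
              
              
              
              


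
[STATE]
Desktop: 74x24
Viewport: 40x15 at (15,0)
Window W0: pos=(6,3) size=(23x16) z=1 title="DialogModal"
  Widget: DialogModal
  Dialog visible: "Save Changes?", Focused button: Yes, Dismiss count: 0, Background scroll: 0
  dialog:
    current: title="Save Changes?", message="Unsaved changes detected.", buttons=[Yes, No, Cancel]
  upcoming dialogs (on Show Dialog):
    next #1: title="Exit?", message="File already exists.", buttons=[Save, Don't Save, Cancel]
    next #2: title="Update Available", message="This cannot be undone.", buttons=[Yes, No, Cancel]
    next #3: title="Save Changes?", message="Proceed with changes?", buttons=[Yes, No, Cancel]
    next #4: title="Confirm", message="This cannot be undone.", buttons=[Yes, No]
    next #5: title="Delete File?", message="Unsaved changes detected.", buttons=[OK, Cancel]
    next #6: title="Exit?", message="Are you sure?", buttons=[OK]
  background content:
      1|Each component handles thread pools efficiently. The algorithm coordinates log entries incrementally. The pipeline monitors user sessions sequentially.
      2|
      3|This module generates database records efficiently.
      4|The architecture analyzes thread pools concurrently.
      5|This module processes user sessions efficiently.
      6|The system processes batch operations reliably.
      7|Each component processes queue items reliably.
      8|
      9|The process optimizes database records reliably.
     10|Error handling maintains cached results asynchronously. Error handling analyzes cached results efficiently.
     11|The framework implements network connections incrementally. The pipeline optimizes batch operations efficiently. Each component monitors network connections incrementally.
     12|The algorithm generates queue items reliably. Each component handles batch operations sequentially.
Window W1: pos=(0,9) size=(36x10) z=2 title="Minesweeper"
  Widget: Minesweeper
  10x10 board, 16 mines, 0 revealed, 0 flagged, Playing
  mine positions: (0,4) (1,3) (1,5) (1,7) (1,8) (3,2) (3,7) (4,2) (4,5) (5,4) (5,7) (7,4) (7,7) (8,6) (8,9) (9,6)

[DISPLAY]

                                        
                                        
                                        
━━━━━━━━━━━━━┓                          
odal         ┃                          
─────────────┨                          
ponent handle┃                          
             ┃                          
ule generates┃                          
━━━━━━━━━━━━━━━━━━━━┓                   
                    ┃                   
────────────────────┨                   
                    ┃                   
                    ┃                   
                    ┃                   


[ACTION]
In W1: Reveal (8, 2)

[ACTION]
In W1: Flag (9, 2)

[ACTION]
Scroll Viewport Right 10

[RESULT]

                                        
                                        
                                        
━━━┓                                    
   ┃                                    
───┨                                    
dle┃                                    
   ┃                                    
tes┃                                    
━━━━━━━━━━┓                             
          ┃                             
──────────┨                             
          ┃                             
          ┃                             
          ┃                             


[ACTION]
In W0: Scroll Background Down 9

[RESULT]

                                        
                                        
                                        
━━━┓                                    
   ┃                                    
───┨                                    
nta┃                                    
eme┃                                    
rat┃                                    
━━━━━━━━━━┓                             
          ┃                             
──────────┨                             
          ┃                             
          ┃                             
          ┃                             


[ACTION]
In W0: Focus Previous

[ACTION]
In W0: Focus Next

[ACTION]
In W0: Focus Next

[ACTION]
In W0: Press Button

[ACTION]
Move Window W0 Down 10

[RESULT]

                                        
                                        
                                        
                                        
                                        
                                        
                                        
                                        
━━━┓                                    
━━━━━━━━━━┓                             
          ┃                             
──────────┨                             
          ┃                             
          ┃                             
          ┃                             


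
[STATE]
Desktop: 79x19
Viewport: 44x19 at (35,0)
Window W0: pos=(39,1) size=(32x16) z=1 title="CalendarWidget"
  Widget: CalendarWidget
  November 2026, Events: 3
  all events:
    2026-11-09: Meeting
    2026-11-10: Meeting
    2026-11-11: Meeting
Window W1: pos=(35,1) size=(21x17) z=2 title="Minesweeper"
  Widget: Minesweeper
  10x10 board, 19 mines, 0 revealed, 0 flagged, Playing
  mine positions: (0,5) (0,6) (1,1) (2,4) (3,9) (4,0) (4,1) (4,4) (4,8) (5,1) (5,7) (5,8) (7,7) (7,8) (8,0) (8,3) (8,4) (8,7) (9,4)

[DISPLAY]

                                            
┏━━━━━━━━━━━━━━━━━━━┓━━━━━━━━━━━━━━┓        
┃ Minesweeper       ┃              ┃        
┠───────────────────┨──────────────┨        
┃■■■■■■■■■■         ┃ 2026         ┃        
┃■■■■■■■■■■         ┃a Su          ┃        
┃■■■■■■■■■■         ┃   1          ┃        
┃■■■■■■■■■■         ┃7  8          ┃        
┃■■■■■■■■■■         ┃3 14 15       ┃        
┃■■■■■■■■■■         ┃1 22          ┃        
┃■■■■■■■■■■         ┃8 29          ┃        
┃■■■■■■■■■■         ┃              ┃        
┃■■■■■■■■■■         ┃              ┃        
┃■■■■■■■■■■         ┃              ┃        
┃                   ┃              ┃        
┃                   ┃              ┃        
┃                   ┃━━━━━━━━━━━━━━┛        
┗━━━━━━━━━━━━━━━━━━━┛                       
                                            


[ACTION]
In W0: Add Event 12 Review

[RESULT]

                                            
┏━━━━━━━━━━━━━━━━━━━┓━━━━━━━━━━━━━━┓        
┃ Minesweeper       ┃              ┃        
┠───────────────────┨──────────────┨        
┃■■■■■■■■■■         ┃ 2026         ┃        
┃■■■■■■■■■■         ┃a Su          ┃        
┃■■■■■■■■■■         ┃   1          ┃        
┃■■■■■■■■■■         ┃7  8          ┃        
┃■■■■■■■■■■         ┃13 14 15      ┃        
┃■■■■■■■■■■         ┃1 22          ┃        
┃■■■■■■■■■■         ┃8 29          ┃        
┃■■■■■■■■■■         ┃              ┃        
┃■■■■■■■■■■         ┃              ┃        
┃■■■■■■■■■■         ┃              ┃        
┃                   ┃              ┃        
┃                   ┃              ┃        
┃                   ┃━━━━━━━━━━━━━━┛        
┗━━━━━━━━━━━━━━━━━━━┛                       
                                            


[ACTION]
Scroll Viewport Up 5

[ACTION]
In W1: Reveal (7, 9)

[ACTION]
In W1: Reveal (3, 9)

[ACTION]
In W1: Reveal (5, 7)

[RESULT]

                                            
┏━━━━━━━━━━━━━━━━━━━┓━━━━━━━━━━━━━━┓        
┃ Minesweeper       ┃              ┃        
┠───────────────────┨──────────────┨        
┃■■■■■✹✹■■■         ┃ 2026         ┃        
┃■✹■■■■■■■■         ┃a Su          ┃        
┃■■■■✹■■■■■         ┃   1          ┃        
┃■■■■■■■■■✹         ┃7  8          ┃        
┃✹✹■■✹■■■✹■         ┃13 14 15      ┃        
┃■✹■■■■■✹✹■         ┃1 22          ┃        
┃■■■■■■■■■■         ┃8 29          ┃        
┃■■■■■■■✹✹1         ┃              ┃        
┃✹■■✹✹■■✹■■         ┃              ┃        
┃■■■■✹■■■■■         ┃              ┃        
┃                   ┃              ┃        
┃                   ┃              ┃        
┃                   ┃━━━━━━━━━━━━━━┛        
┗━━━━━━━━━━━━━━━━━━━┛                       
                                            
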